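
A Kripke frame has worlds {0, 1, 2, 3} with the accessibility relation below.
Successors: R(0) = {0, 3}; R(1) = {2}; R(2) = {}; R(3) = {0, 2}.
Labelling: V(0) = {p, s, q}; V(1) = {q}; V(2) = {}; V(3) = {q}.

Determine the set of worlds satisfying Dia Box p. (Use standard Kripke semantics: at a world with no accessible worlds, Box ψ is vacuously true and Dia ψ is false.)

Let φ = Dia Box p. Evaluate φ at each world:
  0 (successors {0, 3}): φ is false.
  1 (successors {2}): φ is true.
  2 (successors ∅): φ is false.
  3 (successors {0, 2}): φ is true.
For instance, at 0:
  At 0: Dia Box p requires Box p at some successor in {0, 3}.
    At 0: Box p is false.
    At 3: Box p is false.
  So Dia Box p is false at 0.
Satisfying worlds: {1, 3}

1, 3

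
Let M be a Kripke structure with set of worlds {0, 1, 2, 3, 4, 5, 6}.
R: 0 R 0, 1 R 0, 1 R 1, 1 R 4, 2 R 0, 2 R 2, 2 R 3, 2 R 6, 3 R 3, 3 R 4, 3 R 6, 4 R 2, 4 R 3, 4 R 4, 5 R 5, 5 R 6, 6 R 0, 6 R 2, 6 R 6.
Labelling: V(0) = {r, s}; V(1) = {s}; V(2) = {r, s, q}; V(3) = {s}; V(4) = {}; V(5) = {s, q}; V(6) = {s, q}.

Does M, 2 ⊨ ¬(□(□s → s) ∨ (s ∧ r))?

No

Recall that □ψ holds at a world iff ψ holds at every accessible world, and ◇ψ holds iff ψ holds at some accessible world.
At 2: □(□s → s) ∨ (s ∧ r) is true, so ¬(□(□s → s) ∨ (s ∧ r)) is false.
  At 2: □(□s → s) is true, s ∧ r is true, so □(□s → s) ∨ (s ∧ r) is true.
    At 2: □(□s → s) requires □s → s at every successor {0, 2, 3, 6}.
      At 0: □s → s is true.
      At 2: □s → s is true.
      At 3: □s → s is true.
      At 6: □s → s is true.
    So □(□s → s) is true at 2.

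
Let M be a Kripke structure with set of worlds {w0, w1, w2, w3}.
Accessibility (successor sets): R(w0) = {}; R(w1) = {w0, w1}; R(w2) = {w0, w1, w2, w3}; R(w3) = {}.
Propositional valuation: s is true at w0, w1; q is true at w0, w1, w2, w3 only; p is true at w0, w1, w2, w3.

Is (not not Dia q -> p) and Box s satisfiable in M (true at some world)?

Yes

Let φ = (not not Dia q -> p) and Box s. Evaluate φ at each world:
  w0 (successors ∅): φ is true.
  w1 (successors {w0, w1}): φ is true.
  w2 (successors {w0, w1, w2, w3}): φ is false.
  w3 (successors ∅): φ is true.
Detail at w0 (witness):
  At w0: not not Dia q -> p is true, Box s is true, so (not not Dia q -> p) and Box s is true.
    At w0: not not Dia q is false, p is true, so not not Dia q -> p is true.
      At w0: not Dia q is true, so not not Dia q is false.
    At w0: no accessible worlds, so Box s holds vacuously.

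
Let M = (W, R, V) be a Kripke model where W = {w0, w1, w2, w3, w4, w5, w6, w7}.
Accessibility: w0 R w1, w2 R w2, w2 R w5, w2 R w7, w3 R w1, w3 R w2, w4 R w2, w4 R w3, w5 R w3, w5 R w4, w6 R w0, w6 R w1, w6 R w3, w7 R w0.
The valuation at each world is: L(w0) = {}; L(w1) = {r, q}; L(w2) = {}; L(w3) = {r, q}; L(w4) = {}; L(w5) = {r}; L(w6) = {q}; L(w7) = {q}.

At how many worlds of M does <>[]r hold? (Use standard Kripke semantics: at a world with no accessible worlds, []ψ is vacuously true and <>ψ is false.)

Let φ = <>[]r. Evaluate φ at each world:
  w0 (successors {w1}): φ is true.
  w1 (successors ∅): φ is false.
  w2 (successors {w2, w5, w7}): φ is false.
  w3 (successors {w1, w2}): φ is true.
  w4 (successors {w2, w3}): φ is false.
  w5 (successors {w3, w4}): φ is false.
  w6 (successors {w0, w1, w3}): φ is true.
  w7 (successors {w0}): φ is true.
For instance, at w0:
  At w0: <>[]r requires []r at some successor in {w1}.
    []r holds at w1, so <>[]r is true at w0.
      At w1: no accessible worlds, so []r holds vacuously.
Satisfying worlds: {w0, w3, w6, w7}

4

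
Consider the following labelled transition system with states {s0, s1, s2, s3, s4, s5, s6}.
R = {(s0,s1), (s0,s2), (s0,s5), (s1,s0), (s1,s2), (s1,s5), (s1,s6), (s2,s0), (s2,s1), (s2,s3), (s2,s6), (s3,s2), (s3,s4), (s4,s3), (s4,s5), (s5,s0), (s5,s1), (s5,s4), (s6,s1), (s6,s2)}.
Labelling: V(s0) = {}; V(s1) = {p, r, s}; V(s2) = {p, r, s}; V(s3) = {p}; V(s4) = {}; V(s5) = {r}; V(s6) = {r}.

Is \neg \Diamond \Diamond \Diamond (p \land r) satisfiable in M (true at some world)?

Recall that \Diamond ψ holds at a world iff ψ holds at some accessible world.
Let φ = \neg \Diamond \Diamond \Diamond (p \land r). Evaluate φ at each world:
  s0 (successors {s1, s2, s5}): φ is false.
  s1 (successors {s0, s2, s5, s6}): φ is false.
  s2 (successors {s0, s1, s3, s6}): φ is false.
  s3 (successors {s2, s4}): φ is false.
  s4 (successors {s3, s5}): φ is false.
  s5 (successors {s0, s1, s4}): φ is false.
  s6 (successors {s1, s2}): φ is false.
For instance, at s6:
  At s6: \Diamond \Diamond \Diamond (p \land r) is true, so \neg \Diamond \Diamond \Diamond (p \land r) is false.
    At s6: \Diamond \Diamond \Diamond (p \land r) requires \Diamond \Diamond (p \land r) at some successor in {s1, s2}.
      \Diamond \Diamond (p \land r) holds at s1, so \Diamond \Diamond \Diamond (p \land r) is true at s6.

No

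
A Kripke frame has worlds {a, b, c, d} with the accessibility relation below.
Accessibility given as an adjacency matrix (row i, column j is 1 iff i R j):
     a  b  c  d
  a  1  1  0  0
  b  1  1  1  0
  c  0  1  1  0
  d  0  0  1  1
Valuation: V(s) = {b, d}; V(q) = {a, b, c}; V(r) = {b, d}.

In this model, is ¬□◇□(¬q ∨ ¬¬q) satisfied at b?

No

Recall that □ψ holds at a world iff ψ holds at every accessible world, and ◇ψ holds iff ψ holds at some accessible world.
At b: □◇□(¬q ∨ ¬¬q) is true, so ¬□◇□(¬q ∨ ¬¬q) is false.
  At b: □◇□(¬q ∨ ¬¬q) requires ◇□(¬q ∨ ¬¬q) at every successor {a, b, c}.
      At a: ◇□(¬q ∨ ¬¬q) requires □(¬q ∨ ¬¬q) at some successor in {a, b}.
        □(¬q ∨ ¬¬q) holds at a, so ◇□(¬q ∨ ¬¬q) is true at a.
      At b: ◇□(¬q ∨ ¬¬q) requires □(¬q ∨ ¬¬q) at some successor in {a, b, c}.
        □(¬q ∨ ¬¬q) holds at a, so ◇□(¬q ∨ ¬¬q) is true at b.
      At c: ◇□(¬q ∨ ¬¬q) requires □(¬q ∨ ¬¬q) at some successor in {b, c}.
        □(¬q ∨ ¬¬q) holds at b, so ◇□(¬q ∨ ¬¬q) is true at c.
  So □◇□(¬q ∨ ¬¬q) is true at b.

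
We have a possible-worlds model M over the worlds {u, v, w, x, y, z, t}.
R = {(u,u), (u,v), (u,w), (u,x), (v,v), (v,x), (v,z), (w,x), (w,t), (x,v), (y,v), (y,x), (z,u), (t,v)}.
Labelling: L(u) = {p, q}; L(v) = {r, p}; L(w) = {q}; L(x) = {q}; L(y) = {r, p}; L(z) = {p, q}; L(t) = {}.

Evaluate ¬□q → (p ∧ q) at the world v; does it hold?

Recall that □ψ holds at a world iff ψ holds at every accessible world, and ◇ψ holds iff ψ holds at some accessible world.
At v: ¬□q is true, p ∧ q is false, so ¬□q → (p ∧ q) is false.
  At v: □q is false, so ¬□q is true.
    At v: □q requires q at every successor {v, x, z}.
      q fails at v, so □q is false at v.

No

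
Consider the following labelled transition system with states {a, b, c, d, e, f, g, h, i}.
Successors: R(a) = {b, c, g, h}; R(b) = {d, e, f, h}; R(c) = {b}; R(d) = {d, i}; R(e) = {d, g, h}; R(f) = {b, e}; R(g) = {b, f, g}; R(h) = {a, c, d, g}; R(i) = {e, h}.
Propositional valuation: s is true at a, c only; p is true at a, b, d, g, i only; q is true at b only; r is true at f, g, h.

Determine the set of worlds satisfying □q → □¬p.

Recall that □ψ holds at a world iff ψ holds at every accessible world, and ◇ψ holds iff ψ holds at some accessible world.
Let φ = □q → □¬p. Evaluate φ at each world:
  a (successors {b, c, g, h}): φ is true.
  b (successors {d, e, f, h}): φ is true.
  c (successors {b}): φ is false.
  d (successors {d, i}): φ is true.
  e (successors {d, g, h}): φ is true.
  f (successors {b, e}): φ is true.
  g (successors {b, f, g}): φ is true.
  h (successors {a, c, d, g}): φ is true.
  i (successors {e, h}): φ is true.
For instance, at b:
  At b: □q is false, □¬p is false, so □q → □¬p is true.
    At b: □q requires q at every successor {d, e, f, h}.
      q fails at d, so □q is false at b.
    At b: □¬p requires ¬p at every successor {d, e, f, h}.
      ¬p fails at d, so □¬p is false at b.
Satisfying worlds: {a, b, d, e, f, g, h, i}

a, b, d, e, f, g, h, i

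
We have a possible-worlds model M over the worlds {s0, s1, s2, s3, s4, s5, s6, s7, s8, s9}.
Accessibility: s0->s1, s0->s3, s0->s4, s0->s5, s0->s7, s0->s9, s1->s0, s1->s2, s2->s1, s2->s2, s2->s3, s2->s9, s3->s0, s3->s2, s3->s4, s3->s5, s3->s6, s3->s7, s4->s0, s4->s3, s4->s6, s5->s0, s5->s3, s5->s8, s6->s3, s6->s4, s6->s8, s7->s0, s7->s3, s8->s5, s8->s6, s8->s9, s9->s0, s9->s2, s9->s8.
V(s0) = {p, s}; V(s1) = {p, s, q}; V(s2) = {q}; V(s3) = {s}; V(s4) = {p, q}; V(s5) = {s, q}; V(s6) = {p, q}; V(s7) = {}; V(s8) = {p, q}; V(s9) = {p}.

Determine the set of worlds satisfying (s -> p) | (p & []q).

Let φ = (s -> p) | (p & []q). Evaluate φ at each world:
  s0 (successors {s1, s3, s4, s5, s7, s9}): φ is true.
  s1 (successors {s0, s2}): φ is true.
  s2 (successors {s1, s2, s3, s9}): φ is true.
  s3 (successors {s0, s2, s4, s5, s6, s7}): φ is false.
  s4 (successors {s0, s3, s6}): φ is true.
  s5 (successors {s0, s3, s8}): φ is false.
  s6 (successors {s3, s4, s8}): φ is true.
  s7 (successors {s0, s3}): φ is true.
  s8 (successors {s5, s6, s9}): φ is true.
  s9 (successors {s0, s2, s8}): φ is true.
For instance, at s3:
  At s3: s -> p is false, p & []q is false, so (s -> p) | (p & []q) is false.
    At s3: p is false, []q is false, so p & []q is false.
      At s3: []q requires q at every successor {s0, s2, s4, s5, s6, s7}.
        q fails at s0, so []q is false at s3.
Satisfying worlds: {s0, s1, s2, s4, s6, s7, s8, s9}

s0, s1, s2, s4, s6, s7, s8, s9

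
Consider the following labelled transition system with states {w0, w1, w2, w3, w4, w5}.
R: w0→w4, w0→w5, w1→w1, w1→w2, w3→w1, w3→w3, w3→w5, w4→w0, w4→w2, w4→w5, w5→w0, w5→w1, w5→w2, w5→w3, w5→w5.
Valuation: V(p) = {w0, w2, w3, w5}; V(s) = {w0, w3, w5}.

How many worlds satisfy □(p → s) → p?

Let φ = □(p → s) → p. Evaluate φ at each world:
  w0 (successors {w4, w5}): φ is true.
  w1 (successors {w1, w2}): φ is true.
  w2 (successors ∅): φ is true.
  w3 (successors {w1, w3, w5}): φ is true.
  w4 (successors {w0, w2, w5}): φ is true.
  w5 (successors {w0, w1, w2, w3, w5}): φ is true.
For instance, at w3:
  At w3: □(p → s) is true, p is true, so □(p → s) → p is true.
    At w3: □(p → s) requires p → s at every successor {w1, w3, w5}.
      At w1: p → s is true.
      At w3: p → s is true.
      At w5: p → s is true.
    So □(p → s) is true at w3.
Satisfying worlds: {w0, w1, w2, w3, w4, w5}

6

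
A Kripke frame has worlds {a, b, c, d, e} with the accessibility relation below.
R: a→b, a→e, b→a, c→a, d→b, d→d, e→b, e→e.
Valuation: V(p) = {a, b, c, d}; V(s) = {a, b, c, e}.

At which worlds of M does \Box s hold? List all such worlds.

Recall that \Box ψ holds at a world iff ψ holds at every accessible world, and \Diamond ψ holds iff ψ holds at some accessible world.
Let φ = \Box s. Evaluate φ at each world:
  a (successors {b, e}): φ is true.
  b (successors {a}): φ is true.
  c (successors {a}): φ is true.
  d (successors {b, d}): φ is false.
  e (successors {b, e}): φ is true.
For instance, at b:
  At b: \Box s requires s at every successor {a}.
    At a: s is true.
  So \Box s is true at b.
Satisfying worlds: {a, b, c, e}

a, b, c, e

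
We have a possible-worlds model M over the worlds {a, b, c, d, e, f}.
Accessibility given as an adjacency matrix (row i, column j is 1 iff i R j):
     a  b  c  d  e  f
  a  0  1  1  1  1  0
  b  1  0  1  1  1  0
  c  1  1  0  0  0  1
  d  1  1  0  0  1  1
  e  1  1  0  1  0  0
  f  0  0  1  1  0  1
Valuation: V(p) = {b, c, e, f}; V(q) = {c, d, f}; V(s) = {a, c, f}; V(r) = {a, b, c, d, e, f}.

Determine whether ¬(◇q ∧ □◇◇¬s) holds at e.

At e: ◇q ∧ □◇◇¬s is true, so ¬(◇q ∧ □◇◇¬s) is false.
  At e: ◇q is true, □◇◇¬s is true, so ◇q ∧ □◇◇¬s is true.
    At e: ◇q requires q at some successor in {a, b, d}.
      q holds at d, so ◇q is true at e.
    At e: □◇◇¬s requires ◇◇¬s at every successor {a, b, d}.
      At a: ◇◇¬s is true.
      At b: ◇◇¬s is true.
      At d: ◇◇¬s is true.
    So □◇◇¬s is true at e.

No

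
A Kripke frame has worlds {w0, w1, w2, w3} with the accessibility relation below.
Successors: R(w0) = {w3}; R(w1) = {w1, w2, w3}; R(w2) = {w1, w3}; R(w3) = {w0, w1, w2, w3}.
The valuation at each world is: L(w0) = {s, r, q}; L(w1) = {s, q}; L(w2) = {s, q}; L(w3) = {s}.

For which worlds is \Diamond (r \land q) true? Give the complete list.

w3

Recall that \Diamond ψ holds at a world iff ψ holds at some accessible world.
Let φ = \Diamond (r \land q). Evaluate φ at each world:
  w0 (successors {w3}): φ is false.
  w1 (successors {w1, w2, w3}): φ is false.
  w2 (successors {w1, w3}): φ is false.
  w3 (successors {w0, w1, w2, w3}): φ is true.
For instance, at w1:
  At w1: \Diamond (r \land q) requires r \land q at some successor in {w1, w2, w3}.
    At w1: r \land q is false.
    At w2: r \land q is false.
    At w3: r \land q is false.
  So \Diamond (r \land q) is false at w1.
Satisfying worlds: {w3}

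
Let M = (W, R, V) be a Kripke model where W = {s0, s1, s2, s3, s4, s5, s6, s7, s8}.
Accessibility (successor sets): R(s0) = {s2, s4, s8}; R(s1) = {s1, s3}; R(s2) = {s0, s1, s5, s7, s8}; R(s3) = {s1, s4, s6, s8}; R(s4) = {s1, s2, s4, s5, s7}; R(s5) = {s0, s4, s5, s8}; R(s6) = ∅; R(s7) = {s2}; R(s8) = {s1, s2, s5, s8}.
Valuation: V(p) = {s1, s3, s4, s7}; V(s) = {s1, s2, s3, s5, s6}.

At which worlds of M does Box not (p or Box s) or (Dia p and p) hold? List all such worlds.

s1, s3, s4, s6, s7

Let φ = Box not (p or Box s) or (Dia p and p). Evaluate φ at each world:
  s0 (successors {s2, s4, s8}): φ is false.
  s1 (successors {s1, s3}): φ is true.
  s2 (successors {s0, s1, s5, s7, s8}): φ is false.
  s3 (successors {s1, s4, s6, s8}): φ is true.
  s4 (successors {s1, s2, s4, s5, s7}): φ is true.
  s5 (successors {s0, s4, s5, s8}): φ is false.
  s6 (successors ∅): φ is true.
  s7 (successors {s2}): φ is true.
  s8 (successors {s1, s2, s5, s8}): φ is false.
For instance, at s4:
  At s4: Box not (p or Box s) is false, Dia p and p is true, so Box not (p or Box s) or (Dia p and p) is true.
    At s4: Box not (p or Box s) requires not (p or Box s) at every successor {s1, s2, s4, s5, s7}.
      not (p or Box s) fails at s1, so Box not (p or Box s) is false at s4.
    At s4: Dia p is true, p is true, so Dia p and p is true.
      At s4: Dia p requires p at some successor in {s1, s2, s4, s5, s7}.
        p holds at s1, so Dia p is true at s4.
Satisfying worlds: {s1, s3, s4, s6, s7}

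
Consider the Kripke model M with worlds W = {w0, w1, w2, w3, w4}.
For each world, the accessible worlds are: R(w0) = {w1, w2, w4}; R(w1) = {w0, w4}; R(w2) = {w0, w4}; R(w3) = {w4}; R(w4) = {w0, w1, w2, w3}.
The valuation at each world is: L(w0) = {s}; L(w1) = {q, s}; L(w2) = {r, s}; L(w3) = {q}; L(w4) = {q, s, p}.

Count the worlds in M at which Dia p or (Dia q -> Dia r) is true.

5

Recall that Dia ψ holds at a world iff ψ holds at some accessible world.
Let φ = Dia p or (Dia q -> Dia r). Evaluate φ at each world:
  w0 (successors {w1, w2, w4}): φ is true.
  w1 (successors {w0, w4}): φ is true.
  w2 (successors {w0, w4}): φ is true.
  w3 (successors {w4}): φ is true.
  w4 (successors {w0, w1, w2, w3}): φ is true.
For instance, at w4:
  At w4: Dia p is false, Dia q -> Dia r is true, so Dia p or (Dia q -> Dia r) is true.
    At w4: Dia p requires p at some successor in {w0, w1, w2, w3}.
      At w0: p is false.
      At w1: p is false.
      At w2: p is false.
      At w3: p is false.
    So Dia p is false at w4.
    At w4: Dia q is true, Dia r is true, so Dia q -> Dia r is true.
      At w4: Dia q requires q at some successor in {w0, w1, w2, w3}.
        q holds at w1, so Dia q is true at w4.
      At w4: Dia r requires r at some successor in {w0, w1, w2, w3}.
        r holds at w2, so Dia r is true at w4.
Satisfying worlds: {w0, w1, w2, w3, w4}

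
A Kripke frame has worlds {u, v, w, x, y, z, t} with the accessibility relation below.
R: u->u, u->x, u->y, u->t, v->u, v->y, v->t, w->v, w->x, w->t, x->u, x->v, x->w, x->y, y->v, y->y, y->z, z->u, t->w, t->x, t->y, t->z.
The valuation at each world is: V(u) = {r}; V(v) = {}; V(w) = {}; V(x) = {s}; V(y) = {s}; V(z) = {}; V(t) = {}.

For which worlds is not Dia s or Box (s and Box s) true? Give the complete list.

Recall that Box ψ holds at a world iff ψ holds at every accessible world, and Dia ψ holds iff ψ holds at some accessible world.
Let φ = not Dia s or Box (s and Box s). Evaluate φ at each world:
  u (successors {u, x, y, t}): φ is false.
  v (successors {u, y, t}): φ is false.
  w (successors {v, x, t}): φ is false.
  x (successors {u, v, w, y}): φ is false.
  y (successors {v, y, z}): φ is false.
  z (successors {u}): φ is true.
  t (successors {w, x, y, z}): φ is false.
For instance, at y:
  At y: not Dia s is false, Box (s and Box s) is false, so not Dia s or Box (s and Box s) is false.
    At y: Dia s is true, so not Dia s is false.
      At y: Dia s requires s at some successor in {v, y, z}.
        s holds at y, so Dia s is true at y.
    At y: Box (s and Box s) requires s and Box s at every successor {v, y, z}.
      s and Box s fails at v, so Box (s and Box s) is false at y.
Satisfying worlds: {z}

z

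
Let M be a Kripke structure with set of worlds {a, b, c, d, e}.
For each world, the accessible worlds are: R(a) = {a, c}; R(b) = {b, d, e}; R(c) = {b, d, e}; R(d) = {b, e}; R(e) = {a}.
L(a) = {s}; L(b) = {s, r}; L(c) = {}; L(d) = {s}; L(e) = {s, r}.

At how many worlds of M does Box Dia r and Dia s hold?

Let φ = Box Dia r and Dia s. Evaluate φ at each world:
  a (successors {a, c}): φ is false.
  b (successors {b, d, e}): φ is false.
  c (successors {b, d, e}): φ is false.
  d (successors {b, e}): φ is false.
  e (successors {a}): φ is false.
For instance, at e:
  At e: Box Dia r is false, Dia s is true, so Box Dia r and Dia s is false.
    At e: Box Dia r requires Dia r at every successor {a}.
      Dia r fails at a, so Box Dia r is false at e.
    At e: Dia s requires s at some successor in {a}.
      s holds at a, so Dia s is true at e.
Satisfying worlds: none.

0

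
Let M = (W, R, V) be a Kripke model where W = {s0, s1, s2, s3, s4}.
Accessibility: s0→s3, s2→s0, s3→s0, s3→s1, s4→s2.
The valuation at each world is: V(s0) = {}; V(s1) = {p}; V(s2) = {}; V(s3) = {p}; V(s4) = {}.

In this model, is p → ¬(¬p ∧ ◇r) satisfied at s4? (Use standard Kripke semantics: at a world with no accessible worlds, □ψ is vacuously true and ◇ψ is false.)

Yes

Recall that ◇ψ holds at a world iff ψ holds at some accessible world.
At s4: p is false, ¬(¬p ∧ ◇r) is true, so p → ¬(¬p ∧ ◇r) is true.
  At s4: ¬p ∧ ◇r is false, so ¬(¬p ∧ ◇r) is true.
    At s4: ¬p is true, ◇r is false, so ¬p ∧ ◇r is false.
      At s4: ◇r requires r at some successor in {s2}.
        At s2: r is false.
      So ◇r is false at s4.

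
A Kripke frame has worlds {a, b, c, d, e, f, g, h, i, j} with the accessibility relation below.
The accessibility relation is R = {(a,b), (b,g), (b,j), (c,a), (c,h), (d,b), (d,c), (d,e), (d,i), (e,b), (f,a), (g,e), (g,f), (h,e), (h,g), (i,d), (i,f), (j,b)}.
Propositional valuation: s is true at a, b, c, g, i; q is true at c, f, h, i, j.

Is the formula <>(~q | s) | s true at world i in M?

Yes

At i: <>(~q | s) is true, s is true, so <>(~q | s) | s is true.
  At i: <>(~q | s) requires ~q | s at some successor in {d, f}.
    ~q | s holds at d, so <>(~q | s) is true at i.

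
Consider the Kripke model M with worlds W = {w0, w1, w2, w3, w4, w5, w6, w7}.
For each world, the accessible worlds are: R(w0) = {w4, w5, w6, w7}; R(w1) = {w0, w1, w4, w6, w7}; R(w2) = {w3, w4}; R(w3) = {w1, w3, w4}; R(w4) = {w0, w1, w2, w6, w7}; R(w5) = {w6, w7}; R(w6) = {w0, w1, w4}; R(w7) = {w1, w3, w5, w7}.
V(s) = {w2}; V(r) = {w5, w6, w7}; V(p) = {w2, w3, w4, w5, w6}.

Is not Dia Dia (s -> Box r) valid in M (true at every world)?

No

Let φ = not Dia Dia (s -> Box r). Evaluate φ at each world:
  w0 (successors {w4, w5, w6, w7}): φ is false.
  w1 (successors {w0, w1, w4, w6, w7}): φ is false.
  w2 (successors {w3, w4}): φ is false.
  w3 (successors {w1, w3, w4}): φ is false.
  w4 (successors {w0, w1, w2, w6, w7}): φ is false.
  w5 (successors {w6, w7}): φ is false.
  w6 (successors {w0, w1, w4}): φ is false.
  w7 (successors {w1, w3, w5, w7}): φ is false.
Detail at w0 (counterexample):
  At w0: Dia Dia (s -> Box r) is true, so not Dia Dia (s -> Box r) is false.
    At w0: Dia Dia (s -> Box r) requires Dia (s -> Box r) at some successor in {w4, w5, w6, w7}.
      Dia (s -> Box r) holds at w4, so Dia Dia (s -> Box r) is true at w0.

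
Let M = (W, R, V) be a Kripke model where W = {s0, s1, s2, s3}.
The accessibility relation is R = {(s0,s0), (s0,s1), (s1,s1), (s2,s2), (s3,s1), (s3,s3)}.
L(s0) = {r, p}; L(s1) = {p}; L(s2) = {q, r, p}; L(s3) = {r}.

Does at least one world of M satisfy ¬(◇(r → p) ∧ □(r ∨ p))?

No

Let φ = ¬(◇(r → p) ∧ □(r ∨ p)). Evaluate φ at each world:
  s0 (successors {s0, s1}): φ is false.
  s1 (successors {s1}): φ is false.
  s2 (successors {s2}): φ is false.
  s3 (successors {s1, s3}): φ is false.
For instance, at s3:
  At s3: ◇(r → p) ∧ □(r ∨ p) is true, so ¬(◇(r → p) ∧ □(r ∨ p)) is false.
    At s3: ◇(r → p) is true, □(r ∨ p) is true, so ◇(r → p) ∧ □(r ∨ p) is true.
      At s3: ◇(r → p) requires r → p at some successor in {s1, s3}.
        r → p holds at s1, so ◇(r → p) is true at s3.
      At s3: □(r ∨ p) requires r ∨ p at every successor {s1, s3}.
        At s1: r ∨ p is true.
        At s3: r ∨ p is true.
      So □(r ∨ p) is true at s3.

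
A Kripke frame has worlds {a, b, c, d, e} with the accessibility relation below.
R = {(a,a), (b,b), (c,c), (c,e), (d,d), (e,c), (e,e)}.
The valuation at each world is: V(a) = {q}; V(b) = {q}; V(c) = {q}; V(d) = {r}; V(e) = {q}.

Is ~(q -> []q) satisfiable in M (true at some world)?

No

Let φ = ~(q -> []q). Evaluate φ at each world:
  a (successors {a}): φ is false.
  b (successors {b}): φ is false.
  c (successors {c, e}): φ is false.
  d (successors {d}): φ is false.
  e (successors {c, e}): φ is false.
For instance, at b:
  At b: q -> []q is true, so ~(q -> []q) is false.
    At b: q is true, []q is true, so q -> []q is true.
      At b: []q requires q at every successor {b}.
        At b: q is true.
      So []q is true at b.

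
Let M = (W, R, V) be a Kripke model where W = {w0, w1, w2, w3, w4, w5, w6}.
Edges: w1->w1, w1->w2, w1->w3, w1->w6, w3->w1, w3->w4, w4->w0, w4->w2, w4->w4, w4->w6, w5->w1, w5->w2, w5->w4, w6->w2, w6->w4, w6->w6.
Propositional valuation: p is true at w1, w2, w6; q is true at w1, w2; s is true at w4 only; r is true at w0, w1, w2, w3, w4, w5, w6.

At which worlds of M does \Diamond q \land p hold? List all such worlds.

w1, w6

Let φ = \Diamond q \land p. Evaluate φ at each world:
  w0 (successors ∅): φ is false.
  w1 (successors {w1, w2, w3, w6}): φ is true.
  w2 (successors ∅): φ is false.
  w3 (successors {w1, w4}): φ is false.
  w4 (successors {w0, w2, w4, w6}): φ is false.
  w5 (successors {w1, w2, w4}): φ is false.
  w6 (successors {w2, w4, w6}): φ is true.
For instance, at w1:
  At w1: \Diamond q is true, p is true, so \Diamond q \land p is true.
    At w1: \Diamond q requires q at some successor in {w1, w2, w3, w6}.
      q holds at w1, so \Diamond q is true at w1.
Satisfying worlds: {w1, w6}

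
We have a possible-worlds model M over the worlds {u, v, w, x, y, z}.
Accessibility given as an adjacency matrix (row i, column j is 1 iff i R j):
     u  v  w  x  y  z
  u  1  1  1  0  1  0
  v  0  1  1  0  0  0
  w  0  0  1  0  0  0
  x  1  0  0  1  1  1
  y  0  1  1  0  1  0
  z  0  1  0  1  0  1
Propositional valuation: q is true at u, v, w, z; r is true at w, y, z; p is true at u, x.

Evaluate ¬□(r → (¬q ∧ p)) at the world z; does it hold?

Recall that □ψ holds at a world iff ψ holds at every accessible world, and ◇ψ holds iff ψ holds at some accessible world.
At z: □(r → (¬q ∧ p)) is false, so ¬□(r → (¬q ∧ p)) is true.
  At z: □(r → (¬q ∧ p)) requires r → (¬q ∧ p) at every successor {v, x, z}.
    r → (¬q ∧ p) fails at z, so □(r → (¬q ∧ p)) is false at z.

Yes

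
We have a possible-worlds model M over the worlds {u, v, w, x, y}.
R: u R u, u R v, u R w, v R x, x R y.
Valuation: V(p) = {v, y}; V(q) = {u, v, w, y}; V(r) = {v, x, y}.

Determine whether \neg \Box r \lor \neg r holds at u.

Yes

At u: \neg \Box r is true, \neg r is true, so \neg \Box r \lor \neg r is true.
  At u: \Box r is false, so \neg \Box r is true.
    At u: \Box r requires r at every successor {u, v, w}.
      r fails at u, so \Box r is false at u.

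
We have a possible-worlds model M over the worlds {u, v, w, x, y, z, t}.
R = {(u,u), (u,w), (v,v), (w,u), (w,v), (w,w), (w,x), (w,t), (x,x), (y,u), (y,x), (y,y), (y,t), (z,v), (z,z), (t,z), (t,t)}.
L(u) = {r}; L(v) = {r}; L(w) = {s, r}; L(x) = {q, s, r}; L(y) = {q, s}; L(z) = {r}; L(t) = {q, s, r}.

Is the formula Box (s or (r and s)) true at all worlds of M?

No

Let φ = Box (s or (r and s)). Evaluate φ at each world:
  u (successors {u, w}): φ is false.
  v (successors {v}): φ is false.
  w (successors {u, v, w, x, t}): φ is false.
  x (successors {x}): φ is true.
  y (successors {u, x, y, t}): φ is false.
  z (successors {v, z}): φ is false.
  t (successors {z, t}): φ is false.
Detail at u (counterexample):
  At u: Box (s or (r and s)) requires s or (r and s) at every successor {u, w}.
    s or (r and s) fails at u, so Box (s or (r and s)) is false at u.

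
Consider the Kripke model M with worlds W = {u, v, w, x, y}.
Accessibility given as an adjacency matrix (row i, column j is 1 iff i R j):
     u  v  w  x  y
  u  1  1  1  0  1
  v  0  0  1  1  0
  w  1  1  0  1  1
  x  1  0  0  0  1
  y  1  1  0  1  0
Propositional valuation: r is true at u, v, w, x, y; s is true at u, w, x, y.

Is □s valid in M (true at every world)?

No

Recall that □ψ holds at a world iff ψ holds at every accessible world, and ◇ψ holds iff ψ holds at some accessible world.
Let φ = □s. Evaluate φ at each world:
  u (successors {u, v, w, y}): φ is false.
  v (successors {w, x}): φ is true.
  w (successors {u, v, x, y}): φ is false.
  x (successors {u, y}): φ is true.
  y (successors {u, v, x}): φ is false.
Detail at u (counterexample):
  At u: □s requires s at every successor {u, v, w, y}.
    s fails at v, so □s is false at u.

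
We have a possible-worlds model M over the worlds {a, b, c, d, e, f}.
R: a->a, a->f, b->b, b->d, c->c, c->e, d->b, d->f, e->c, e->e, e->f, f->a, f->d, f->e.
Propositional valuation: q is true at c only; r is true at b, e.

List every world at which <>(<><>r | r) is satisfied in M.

a, b, c, d, e, f

Let φ = <>(<><>r | r). Evaluate φ at each world:
  a (successors {a, f}): φ is true.
  b (successors {b, d}): φ is true.
  c (successors {c, e}): φ is true.
  d (successors {b, f}): φ is true.
  e (successors {c, e, f}): φ is true.
  f (successors {a, d, e}): φ is true.
For instance, at b:
  At b: <>(<><>r | r) requires <><>r | r at some successor in {b, d}.
    <><>r | r holds at b, so <>(<><>r | r) is true at b.
      At b: <><>r is true, r is true, so <><>r | r is true.
Satisfying worlds: {a, b, c, d, e, f}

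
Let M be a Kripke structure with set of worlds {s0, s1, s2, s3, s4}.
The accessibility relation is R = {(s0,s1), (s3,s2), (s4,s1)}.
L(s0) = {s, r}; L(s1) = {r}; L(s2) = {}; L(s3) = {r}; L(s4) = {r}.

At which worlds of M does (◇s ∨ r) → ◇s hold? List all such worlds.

s2

Let φ = (◇s ∨ r) → ◇s. Evaluate φ at each world:
  s0 (successors {s1}): φ is false.
  s1 (successors ∅): φ is false.
  s2 (successors ∅): φ is true.
  s3 (successors {s2}): φ is false.
  s4 (successors {s1}): φ is false.
For instance, at s4:
  At s4: ◇s ∨ r is true, ◇s is false, so (◇s ∨ r) → ◇s is false.
    At s4: ◇s is false, r is true, so ◇s ∨ r is true.
      At s4: ◇s requires s at some successor in {s1}.
        At s1: s is false.
      So ◇s is false at s4.
    At s4: ◇s requires s at some successor in {s1}.
      At s1: s is false.
    So ◇s is false at s4.
Satisfying worlds: {s2}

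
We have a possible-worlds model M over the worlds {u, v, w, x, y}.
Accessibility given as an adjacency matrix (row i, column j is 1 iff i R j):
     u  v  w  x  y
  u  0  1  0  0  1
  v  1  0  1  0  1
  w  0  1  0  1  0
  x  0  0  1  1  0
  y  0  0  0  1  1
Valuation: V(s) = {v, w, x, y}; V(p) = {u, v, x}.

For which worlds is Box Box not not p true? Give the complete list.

none

Let φ = Box Box not not p. Evaluate φ at each world:
  u (successors {v, y}): φ is false.
  v (successors {u, w, y}): φ is false.
  w (successors {v, x}): φ is false.
  x (successors {w, x}): φ is false.
  y (successors {x, y}): φ is false.
For instance, at v:
  At v: Box Box not not p requires Box not not p at every successor {u, w, y}.
    Box not not p fails at u, so Box Box not not p is false at v.
      At u: Box not not p requires not not p at every successor {v, y}.
        not not p fails at y, so Box not not p is false at u.
Satisfying worlds: none.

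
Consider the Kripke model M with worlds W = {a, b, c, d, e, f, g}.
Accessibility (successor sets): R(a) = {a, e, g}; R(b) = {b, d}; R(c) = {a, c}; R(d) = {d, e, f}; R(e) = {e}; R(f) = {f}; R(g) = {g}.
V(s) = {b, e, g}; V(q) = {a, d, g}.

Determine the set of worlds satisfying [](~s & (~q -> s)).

Let φ = [](~s & (~q -> s)). Evaluate φ at each world:
  a (successors {a, e, g}): φ is false.
  b (successors {b, d}): φ is false.
  c (successors {a, c}): φ is false.
  d (successors {d, e, f}): φ is false.
  e (successors {e}): φ is false.
  f (successors {f}): φ is false.
  g (successors {g}): φ is false.
For instance, at f:
  At f: [](~s & (~q -> s)) requires ~s & (~q -> s) at every successor {f}.
    ~s & (~q -> s) fails at f, so [](~s & (~q -> s)) is false at f.
Satisfying worlds: none.

none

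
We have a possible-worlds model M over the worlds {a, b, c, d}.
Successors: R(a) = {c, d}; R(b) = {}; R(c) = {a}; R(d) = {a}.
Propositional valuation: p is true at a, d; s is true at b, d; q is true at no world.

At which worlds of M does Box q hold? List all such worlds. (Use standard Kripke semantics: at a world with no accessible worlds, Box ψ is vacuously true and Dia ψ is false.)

b

Let φ = Box q. Evaluate φ at each world:
  a (successors {c, d}): φ is false.
  b (successors ∅): φ is true.
  c (successors {a}): φ is false.
  d (successors {a}): φ is false.
For instance, at d:
  At d: Box q requires q at every successor {a}.
    q fails at a, so Box q is false at d.
Satisfying worlds: {b}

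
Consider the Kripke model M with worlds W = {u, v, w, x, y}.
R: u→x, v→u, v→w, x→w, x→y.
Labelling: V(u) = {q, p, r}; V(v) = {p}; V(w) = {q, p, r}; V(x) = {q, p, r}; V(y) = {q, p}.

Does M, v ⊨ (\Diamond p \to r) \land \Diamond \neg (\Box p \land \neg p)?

No

At v: \Diamond p \to r is false, \Diamond \neg (\Box p \land \neg p) is true, so (\Diamond p \to r) \land \Diamond \neg (\Box p \land \neg p) is false.
  At v: \Diamond p is true, r is false, so \Diamond p \to r is false.
    At v: \Diamond p requires p at some successor in {u, w}.
      p holds at u, so \Diamond p is true at v.
  At v: \Diamond \neg (\Box p \land \neg p) requires \neg (\Box p \land \neg p) at some successor in {u, w}.
    \neg (\Box p \land \neg p) holds at u, so \Diamond \neg (\Box p \land \neg p) is true at v.
      At u: \Box p \land \neg p is false, so \neg (\Box p \land \neg p) is true.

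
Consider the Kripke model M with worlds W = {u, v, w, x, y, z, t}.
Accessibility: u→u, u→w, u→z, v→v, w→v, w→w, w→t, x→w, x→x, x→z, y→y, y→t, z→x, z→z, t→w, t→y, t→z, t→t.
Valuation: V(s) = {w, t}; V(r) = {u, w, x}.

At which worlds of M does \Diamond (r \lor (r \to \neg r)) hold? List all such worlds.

u, v, w, x, y, z, t

Recall that \Diamond ψ holds at a world iff ψ holds at some accessible world.
Let φ = \Diamond (r \lor (r \to \neg r)). Evaluate φ at each world:
  u (successors {u, w, z}): φ is true.
  v (successors {v}): φ is true.
  w (successors {v, w, t}): φ is true.
  x (successors {w, x, z}): φ is true.
  y (successors {y, t}): φ is true.
  z (successors {x, z}): φ is true.
  t (successors {w, y, z, t}): φ is true.
For instance, at u:
  At u: \Diamond (r \lor (r \to \neg r)) requires r \lor (r \to \neg r) at some successor in {u, w, z}.
    r \lor (r \to \neg r) holds at u, so \Diamond (r \lor (r \to \neg r)) is true at u.
Satisfying worlds: {u, v, w, x, y, z, t}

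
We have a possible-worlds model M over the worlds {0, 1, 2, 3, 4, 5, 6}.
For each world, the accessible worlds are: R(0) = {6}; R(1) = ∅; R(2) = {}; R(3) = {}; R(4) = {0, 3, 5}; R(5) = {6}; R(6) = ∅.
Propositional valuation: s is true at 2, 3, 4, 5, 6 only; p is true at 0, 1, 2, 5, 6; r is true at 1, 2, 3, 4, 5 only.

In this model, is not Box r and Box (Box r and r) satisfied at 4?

At 4: not Box r is true, Box (Box r and r) is false, so not Box r and Box (Box r and r) is false.
  At 4: Box r is false, so not Box r is true.
    At 4: Box r requires r at every successor {0, 3, 5}.
      r fails at 0, so Box r is false at 4.
  At 4: Box (Box r and r) requires Box r and r at every successor {0, 3, 5}.
    Box r and r fails at 0, so Box (Box r and r) is false at 4.
      At 0: Box r is false, r is false, so Box r and r is false.

No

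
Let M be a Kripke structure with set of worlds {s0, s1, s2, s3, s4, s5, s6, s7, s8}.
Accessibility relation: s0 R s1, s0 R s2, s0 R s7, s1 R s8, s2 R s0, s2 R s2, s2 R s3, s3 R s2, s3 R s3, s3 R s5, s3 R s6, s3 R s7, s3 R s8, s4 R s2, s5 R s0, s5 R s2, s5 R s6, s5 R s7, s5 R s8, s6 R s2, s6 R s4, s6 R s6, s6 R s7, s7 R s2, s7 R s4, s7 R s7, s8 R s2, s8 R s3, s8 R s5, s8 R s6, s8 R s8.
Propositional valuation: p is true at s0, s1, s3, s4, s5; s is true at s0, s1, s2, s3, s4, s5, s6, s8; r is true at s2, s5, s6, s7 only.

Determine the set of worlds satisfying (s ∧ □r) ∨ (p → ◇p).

s0, s2, s3, s4, s5, s6, s7, s8

Recall that □ψ holds at a world iff ψ holds at every accessible world, and ◇ψ holds iff ψ holds at some accessible world.
Let φ = (s ∧ □r) ∨ (p → ◇p). Evaluate φ at each world:
  s0 (successors {s1, s2, s7}): φ is true.
  s1 (successors {s8}): φ is false.
  s2 (successors {s0, s2, s3}): φ is true.
  s3 (successors {s2, s3, s5, s6, s7, s8}): φ is true.
  s4 (successors {s2}): φ is true.
  s5 (successors {s0, s2, s6, s7, s8}): φ is true.
  s6 (successors {s2, s4, s6, s7}): φ is true.
  s7 (successors {s2, s4, s7}): φ is true.
  s8 (successors {s2, s3, s5, s6, s8}): φ is true.
For instance, at s8:
  At s8: s ∧ □r is false, p → ◇p is true, so (s ∧ □r) ∨ (p → ◇p) is true.
    At s8: s is true, □r is false, so s ∧ □r is false.
      At s8: □r requires r at every successor {s2, s3, s5, s6, s8}.
        r fails at s3, so □r is false at s8.
    At s8: p is false, ◇p is true, so p → ◇p is true.
      At s8: ◇p requires p at some successor in {s2, s3, s5, s6, s8}.
        p holds at s3, so ◇p is true at s8.
Satisfying worlds: {s0, s2, s3, s4, s5, s6, s7, s8}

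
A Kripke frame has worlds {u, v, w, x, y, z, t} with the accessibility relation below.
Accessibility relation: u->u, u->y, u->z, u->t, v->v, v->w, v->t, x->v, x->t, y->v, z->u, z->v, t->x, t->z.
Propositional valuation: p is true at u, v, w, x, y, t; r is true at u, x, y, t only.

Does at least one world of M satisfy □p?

Let φ = □p. Evaluate φ at each world:
  u (successors {u, y, z, t}): φ is false.
  v (successors {v, w, t}): φ is true.
  w (successors ∅): φ is true.
  x (successors {v, t}): φ is true.
  y (successors {v}): φ is true.
  z (successors {u, v}): φ is true.
  t (successors {x, z}): φ is false.
Detail at v (witness):
  At v: □p requires p at every successor {v, w, t}.
    At v: p is true.
    At w: p is true.
    At t: p is true.
  So □p is true at v.

Yes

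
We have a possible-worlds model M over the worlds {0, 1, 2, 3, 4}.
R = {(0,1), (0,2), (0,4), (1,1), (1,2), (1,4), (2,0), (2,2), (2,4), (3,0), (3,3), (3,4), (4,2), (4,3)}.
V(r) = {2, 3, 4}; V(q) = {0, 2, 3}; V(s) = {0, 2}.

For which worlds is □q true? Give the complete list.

Let φ = □q. Evaluate φ at each world:
  0 (successors {1, 2, 4}): φ is false.
  1 (successors {1, 2, 4}): φ is false.
  2 (successors {0, 2, 4}): φ is false.
  3 (successors {0, 3, 4}): φ is false.
  4 (successors {2, 3}): φ is true.
For instance, at 2:
  At 2: □q requires q at every successor {0, 2, 4}.
    q fails at 4, so □q is false at 2.
Satisfying worlds: {4}

4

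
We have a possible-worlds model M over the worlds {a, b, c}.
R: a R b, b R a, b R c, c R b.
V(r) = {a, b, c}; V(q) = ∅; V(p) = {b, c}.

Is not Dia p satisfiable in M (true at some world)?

Let φ = not Dia p. Evaluate φ at each world:
  a (successors {b}): φ is false.
  b (successors {a, c}): φ is false.
  c (successors {b}): φ is false.
For instance, at c:
  At c: Dia p is true, so not Dia p is false.
    At c: Dia p requires p at some successor in {b}.
      p holds at b, so Dia p is true at c.

No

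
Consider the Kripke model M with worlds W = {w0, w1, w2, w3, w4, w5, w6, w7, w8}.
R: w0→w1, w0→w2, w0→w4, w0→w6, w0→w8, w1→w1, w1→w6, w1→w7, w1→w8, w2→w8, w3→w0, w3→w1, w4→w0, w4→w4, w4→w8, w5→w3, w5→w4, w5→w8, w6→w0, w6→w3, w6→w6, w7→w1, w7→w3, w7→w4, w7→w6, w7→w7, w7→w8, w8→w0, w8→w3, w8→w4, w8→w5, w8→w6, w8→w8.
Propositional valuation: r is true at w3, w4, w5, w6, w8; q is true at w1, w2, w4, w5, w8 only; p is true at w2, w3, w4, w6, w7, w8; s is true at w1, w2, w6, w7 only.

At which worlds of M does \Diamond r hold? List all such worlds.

Let φ = \Diamond r. Evaluate φ at each world:
  w0 (successors {w1, w2, w4, w6, w8}): φ is true.
  w1 (successors {w1, w6, w7, w8}): φ is true.
  w2 (successors {w8}): φ is true.
  w3 (successors {w0, w1}): φ is false.
  w4 (successors {w0, w4, w8}): φ is true.
  w5 (successors {w3, w4, w8}): φ is true.
  w6 (successors {w0, w3, w6}): φ is true.
  w7 (successors {w1, w3, w4, w6, w7, w8}): φ is true.
  w8 (successors {w0, w3, w4, w5, w6, w8}): φ is true.
For instance, at w0:
  At w0: \Diamond r requires r at some successor in {w1, w2, w4, w6, w8}.
    r holds at w4, so \Diamond r is true at w0.
Satisfying worlds: {w0, w1, w2, w4, w5, w6, w7, w8}

w0, w1, w2, w4, w5, w6, w7, w8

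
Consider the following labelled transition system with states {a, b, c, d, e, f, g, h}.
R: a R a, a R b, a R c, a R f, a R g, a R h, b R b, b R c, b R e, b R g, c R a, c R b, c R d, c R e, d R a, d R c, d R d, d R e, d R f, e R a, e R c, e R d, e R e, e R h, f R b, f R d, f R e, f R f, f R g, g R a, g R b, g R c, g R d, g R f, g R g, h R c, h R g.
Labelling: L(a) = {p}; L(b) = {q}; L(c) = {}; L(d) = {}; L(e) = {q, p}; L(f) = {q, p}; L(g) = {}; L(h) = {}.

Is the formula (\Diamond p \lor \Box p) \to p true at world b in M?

No

At b: \Diamond p \lor \Box p is true, p is false, so (\Diamond p \lor \Box p) \to p is false.
  At b: \Diamond p is true, \Box p is false, so \Diamond p \lor \Box p is true.
    At b: \Diamond p requires p at some successor in {b, c, e, g}.
      p holds at e, so \Diamond p is true at b.
    At b: \Box p requires p at every successor {b, c, e, g}.
      p fails at b, so \Box p is false at b.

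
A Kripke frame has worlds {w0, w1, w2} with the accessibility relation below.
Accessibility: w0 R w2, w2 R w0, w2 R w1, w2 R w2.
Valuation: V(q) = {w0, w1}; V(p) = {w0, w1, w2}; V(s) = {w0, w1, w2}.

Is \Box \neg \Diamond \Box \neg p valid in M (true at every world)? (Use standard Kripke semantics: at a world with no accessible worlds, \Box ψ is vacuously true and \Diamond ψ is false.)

No

Let φ = \Box \neg \Diamond \Box \neg p. Evaluate φ at each world:
  w0 (successors {w2}): φ is false.
  w1 (successors ∅): φ is true.
  w2 (successors {w0, w1, w2}): φ is false.
Detail at w0 (counterexample):
  At w0: \Box \neg \Diamond \Box \neg p requires \neg \Diamond \Box \neg p at every successor {w2}.
    \neg \Diamond \Box \neg p fails at w2, so \Box \neg \Diamond \Box \neg p is false at w0.
      At w2: \Diamond \Box \neg p is true, so \neg \Diamond \Box \neg p is false.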